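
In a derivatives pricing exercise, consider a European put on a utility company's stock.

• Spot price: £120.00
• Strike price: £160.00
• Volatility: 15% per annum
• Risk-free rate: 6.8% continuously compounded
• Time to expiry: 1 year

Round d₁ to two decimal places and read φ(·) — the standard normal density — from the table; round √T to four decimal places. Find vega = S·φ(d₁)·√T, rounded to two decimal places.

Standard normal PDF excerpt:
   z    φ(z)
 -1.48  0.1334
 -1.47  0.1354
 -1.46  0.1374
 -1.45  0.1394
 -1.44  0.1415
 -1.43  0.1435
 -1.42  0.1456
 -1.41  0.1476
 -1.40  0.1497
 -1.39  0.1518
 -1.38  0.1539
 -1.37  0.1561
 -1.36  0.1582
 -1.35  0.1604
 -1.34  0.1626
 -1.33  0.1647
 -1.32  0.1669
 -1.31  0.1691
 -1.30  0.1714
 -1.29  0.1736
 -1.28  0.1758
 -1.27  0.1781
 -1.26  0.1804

18.22

σ√T = 0.15·√1 = 0.1500
ln(S/K) + (r + σ²/2)T = ln(120/160) + (0.068 + 0.15²/2)·1 = -0.2877 + 0.0793 = -0.2084
d₁ = -0.2084 / 0.1500 = -1.3895 ≈ -1.39
√T = √1 = 1.0000
φ(d₁) = φ(-1.39) = 0.1518
vega = S·φ(d₁)·√T = 120·0.1518·1.0000 = 18.2160
(The call has the same vega.)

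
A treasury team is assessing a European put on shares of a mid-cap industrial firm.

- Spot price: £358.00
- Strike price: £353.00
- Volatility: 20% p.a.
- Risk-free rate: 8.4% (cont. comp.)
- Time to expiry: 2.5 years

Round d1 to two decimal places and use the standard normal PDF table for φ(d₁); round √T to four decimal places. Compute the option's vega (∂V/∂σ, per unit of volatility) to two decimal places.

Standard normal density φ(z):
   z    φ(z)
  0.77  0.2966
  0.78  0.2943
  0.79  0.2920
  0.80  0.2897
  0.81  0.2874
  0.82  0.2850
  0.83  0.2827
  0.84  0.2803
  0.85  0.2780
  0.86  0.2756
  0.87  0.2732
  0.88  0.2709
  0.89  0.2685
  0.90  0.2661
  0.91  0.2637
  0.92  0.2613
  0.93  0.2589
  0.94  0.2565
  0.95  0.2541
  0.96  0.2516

154.64

σ√T = 0.2·√2.5 = 0.3162
ln(S/K) + (r + σ²/2)T = ln(358/353) + (0.084 + 0.2²/2)·2.5 = 0.0141 + 0.2600 = 0.2741
d₁ = 0.2741 / 0.3162 = 0.8667 ≈ 0.87
√T = √2.5 = 1.5811
φ(d₁) = φ(0.87) = 0.2732
vega = S·φ(d₁)·√T = 358·0.2732·1.5811 = 154.6404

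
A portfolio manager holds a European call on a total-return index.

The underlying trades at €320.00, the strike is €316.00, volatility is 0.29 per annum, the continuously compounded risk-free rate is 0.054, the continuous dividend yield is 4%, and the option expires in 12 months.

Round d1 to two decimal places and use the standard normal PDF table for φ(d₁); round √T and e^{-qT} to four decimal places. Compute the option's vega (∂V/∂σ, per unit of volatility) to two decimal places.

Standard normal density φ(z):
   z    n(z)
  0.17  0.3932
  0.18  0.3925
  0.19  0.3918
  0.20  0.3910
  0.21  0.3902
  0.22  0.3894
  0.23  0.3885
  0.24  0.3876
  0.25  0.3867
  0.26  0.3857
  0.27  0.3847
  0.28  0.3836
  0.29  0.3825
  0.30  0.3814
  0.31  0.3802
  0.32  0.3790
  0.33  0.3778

119.17

T = 1;  σ√T = 0.2900
d₁ = [ln(320/316) + (0.054 − 0.04 + 0.29²/2)·1] / 0.2900 = [0.0126 + 0.0560] / 0.2900 = 0.2367 which rounds to 0.24
√T = √1 = 1.0000
φ(d₁) = φ(0.24) = 0.3876
exp(−qT) = exp(−0.04·1) = 0.9608
vega = S·exp(−qT)·φ(d₁)·√T = 320·0.9608·0.3876·1.0000 = 119.1699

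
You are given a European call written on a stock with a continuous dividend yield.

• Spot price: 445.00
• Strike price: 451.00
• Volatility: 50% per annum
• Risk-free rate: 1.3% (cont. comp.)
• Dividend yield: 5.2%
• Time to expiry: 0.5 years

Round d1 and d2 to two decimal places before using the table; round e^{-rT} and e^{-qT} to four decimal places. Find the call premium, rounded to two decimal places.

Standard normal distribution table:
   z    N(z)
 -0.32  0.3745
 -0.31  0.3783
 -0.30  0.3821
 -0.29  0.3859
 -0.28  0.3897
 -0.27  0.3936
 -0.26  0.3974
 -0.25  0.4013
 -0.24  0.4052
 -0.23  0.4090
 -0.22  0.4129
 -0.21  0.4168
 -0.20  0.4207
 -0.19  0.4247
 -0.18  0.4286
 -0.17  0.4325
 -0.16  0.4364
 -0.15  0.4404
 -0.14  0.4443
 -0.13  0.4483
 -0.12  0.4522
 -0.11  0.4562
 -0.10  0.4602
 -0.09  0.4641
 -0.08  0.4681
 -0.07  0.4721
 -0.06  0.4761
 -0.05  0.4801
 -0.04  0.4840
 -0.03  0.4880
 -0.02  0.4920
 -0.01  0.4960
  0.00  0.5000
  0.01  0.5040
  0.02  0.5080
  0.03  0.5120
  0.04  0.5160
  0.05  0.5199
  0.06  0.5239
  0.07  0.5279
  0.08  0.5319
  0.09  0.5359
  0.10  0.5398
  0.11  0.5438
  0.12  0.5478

54.25

σ√T = 0.5·√0.5 = 0.3536
d₁ = [ln(445/451) + (0.013 − 0.052 + 0.5²/2)·0.5] / 0.3536 = [-0.0134 + 0.0430] / 0.3536 = 0.0837 ⇒ 0.08
d₂ = d₁ − σ√T = 0.0837 − 0.3536 = -0.2698 ⇒ -0.27
e^(−qT) = e^(−0.052·0.5) = 0.9743;  e^(−rT) = e^(−0.013·0.5) = 0.9935
N(d₁) = N(0.08) = 0.5319;  N(d₂) = N(-0.27) = 0.3936
C = 445·0.9743·0.5319 − 451·0.9935·0.3936 = 230.6124 − 176.3598 = 54.2527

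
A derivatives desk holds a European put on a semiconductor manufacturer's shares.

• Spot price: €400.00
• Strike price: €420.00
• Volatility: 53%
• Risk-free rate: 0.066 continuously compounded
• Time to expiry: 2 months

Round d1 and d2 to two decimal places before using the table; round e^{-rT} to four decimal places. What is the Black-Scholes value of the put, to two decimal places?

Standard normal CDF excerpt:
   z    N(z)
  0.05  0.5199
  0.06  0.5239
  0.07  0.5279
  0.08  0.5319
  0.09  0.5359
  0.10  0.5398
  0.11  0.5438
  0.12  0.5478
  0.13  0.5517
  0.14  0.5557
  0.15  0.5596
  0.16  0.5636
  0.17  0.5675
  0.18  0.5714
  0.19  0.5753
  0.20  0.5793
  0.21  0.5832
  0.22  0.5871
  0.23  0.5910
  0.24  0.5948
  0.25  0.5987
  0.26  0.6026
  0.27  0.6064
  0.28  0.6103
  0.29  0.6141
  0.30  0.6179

σ√T = 0.53·√0.1667 = 0.2164
d₁ = [ln(400/420) + (0.066 + 0.53²/2)·0.1667] / 0.2164 = [-0.0488 + 0.0344] / 0.2164 = -0.0665 → -0.07
d₂ = d₁ − σ√T = -0.0665 − 0.2164 = -0.2828 → -0.28
exp(−rT) = exp(−0.066·0.1667) = 0.9891
N(−d₂) = N(0.28) = 0.6103;  N(−d₁) = N(0.07) = 0.5279
P = 420·0.9891·0.6103 − 400·0.5279 = 253.5320 − 211.1600 = 42.3720

€42.37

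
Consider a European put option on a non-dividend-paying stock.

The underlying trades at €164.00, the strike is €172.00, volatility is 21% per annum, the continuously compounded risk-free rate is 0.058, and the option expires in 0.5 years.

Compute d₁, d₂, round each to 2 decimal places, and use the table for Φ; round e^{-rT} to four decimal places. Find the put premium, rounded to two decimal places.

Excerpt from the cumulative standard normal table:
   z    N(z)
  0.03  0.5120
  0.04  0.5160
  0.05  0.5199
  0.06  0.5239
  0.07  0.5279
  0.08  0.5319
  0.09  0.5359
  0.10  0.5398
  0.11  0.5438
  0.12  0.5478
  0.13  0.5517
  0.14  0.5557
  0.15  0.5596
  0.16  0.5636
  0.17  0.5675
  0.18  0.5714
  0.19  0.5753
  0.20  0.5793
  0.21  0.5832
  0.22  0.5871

€11.53

σ√T = 0.21 × 0.7071 = 0.1485
d₁ = [ln(164/172) + (0.058 + 0.21²/2)·0.5] / 0.1485 = [-0.0476 + 0.0400] / 0.1485 = -0.0512 → -0.05
d₂ = d₁ − σ√T = -0.0512 − 0.1485 = -0.1997 → -0.20
e^(−rT) = e^(−0.058·0.5) = 0.9714
P = 172·0.9714·N(0.20) − 164·N(0.05) = 172·0.9714·0.5793 − 164·0.5199 = 96.7899 − 85.2636 = 11.5263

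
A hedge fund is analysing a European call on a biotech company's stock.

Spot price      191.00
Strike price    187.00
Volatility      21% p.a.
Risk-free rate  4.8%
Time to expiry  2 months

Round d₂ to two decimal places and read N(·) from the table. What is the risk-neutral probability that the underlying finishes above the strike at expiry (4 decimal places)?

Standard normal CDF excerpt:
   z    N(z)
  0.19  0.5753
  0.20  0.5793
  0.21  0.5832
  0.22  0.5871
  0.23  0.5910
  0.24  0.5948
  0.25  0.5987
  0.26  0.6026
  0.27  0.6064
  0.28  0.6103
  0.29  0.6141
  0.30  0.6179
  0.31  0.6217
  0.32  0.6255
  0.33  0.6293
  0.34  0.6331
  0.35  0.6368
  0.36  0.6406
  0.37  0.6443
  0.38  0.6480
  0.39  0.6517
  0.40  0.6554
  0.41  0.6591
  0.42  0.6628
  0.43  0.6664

0.6179

σ√T = 0.21·√0.1667 = 0.0857
ln(S/K) + (r + σ²/2)T = ln(191/187) + (0.048 + 0.21²/2)·0.1667 = 0.0212 + 0.0117 = 0.0328
d₁ = 0.0328 / 0.0857 = 0.3831 → 0.38
d₂ = d₁ − σ√T = 0.3831 − 0.0857 = 0.2973 → 0.30
Pr(exercise) under Q = N(d₂) = 0.6179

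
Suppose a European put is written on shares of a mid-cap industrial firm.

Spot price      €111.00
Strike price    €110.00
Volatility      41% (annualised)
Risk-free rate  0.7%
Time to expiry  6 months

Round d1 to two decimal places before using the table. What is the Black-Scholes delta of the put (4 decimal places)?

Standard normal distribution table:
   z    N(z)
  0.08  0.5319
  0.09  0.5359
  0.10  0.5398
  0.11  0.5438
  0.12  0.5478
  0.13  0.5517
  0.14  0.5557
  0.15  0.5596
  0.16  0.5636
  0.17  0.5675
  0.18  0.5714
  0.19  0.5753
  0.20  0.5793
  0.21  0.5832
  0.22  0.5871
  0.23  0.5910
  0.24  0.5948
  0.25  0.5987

-0.4247

σ√T = 0.41·√0.5 = 0.2899
d₁ = [ln(111/110) + (0.007 + 0.41²/2)·0.5] / 0.2899 = [0.0090 + 0.0455] / 0.2899 = 0.1882 ⇒ 0.19
N(d₁) = N(0.19) = 0.5753
Δ_put = N(d₁) − 1 = 0.5753 − 1 = -0.4247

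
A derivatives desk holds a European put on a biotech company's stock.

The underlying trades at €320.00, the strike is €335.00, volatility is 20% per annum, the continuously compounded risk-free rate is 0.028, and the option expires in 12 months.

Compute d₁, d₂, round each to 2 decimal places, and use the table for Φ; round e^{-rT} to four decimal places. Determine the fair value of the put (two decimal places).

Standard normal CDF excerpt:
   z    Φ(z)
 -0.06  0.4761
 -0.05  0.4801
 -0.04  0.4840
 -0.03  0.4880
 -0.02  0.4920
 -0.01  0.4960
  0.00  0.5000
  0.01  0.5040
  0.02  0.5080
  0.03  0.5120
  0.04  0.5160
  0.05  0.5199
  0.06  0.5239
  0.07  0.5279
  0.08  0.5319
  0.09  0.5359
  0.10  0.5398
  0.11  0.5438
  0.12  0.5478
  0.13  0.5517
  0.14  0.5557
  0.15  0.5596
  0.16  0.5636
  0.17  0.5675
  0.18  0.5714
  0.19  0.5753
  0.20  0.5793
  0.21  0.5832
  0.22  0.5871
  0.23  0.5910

T = 1;  σ√T = 0.2000
d₁ = [ln(320/335) + (0.028 + 0.2²/2)·1] / 0.2000 = [-0.0458 + 0.0480] / 0.2000 = 0.0110 → 0.01
d₂ = d₁ − σ√T = 0.0110 − 0.2000 = -0.1890 → -0.19
e^(−rT) = e^(−0.028·1) = 0.9724
N(−d₂) = N(0.19) = 0.5753;  N(−d₁) = N(-0.01) = 0.4960
P = 335·0.9724·0.5753 − 320·0.4960 = 187.4063 − 158.7200 = 28.6863

€28.69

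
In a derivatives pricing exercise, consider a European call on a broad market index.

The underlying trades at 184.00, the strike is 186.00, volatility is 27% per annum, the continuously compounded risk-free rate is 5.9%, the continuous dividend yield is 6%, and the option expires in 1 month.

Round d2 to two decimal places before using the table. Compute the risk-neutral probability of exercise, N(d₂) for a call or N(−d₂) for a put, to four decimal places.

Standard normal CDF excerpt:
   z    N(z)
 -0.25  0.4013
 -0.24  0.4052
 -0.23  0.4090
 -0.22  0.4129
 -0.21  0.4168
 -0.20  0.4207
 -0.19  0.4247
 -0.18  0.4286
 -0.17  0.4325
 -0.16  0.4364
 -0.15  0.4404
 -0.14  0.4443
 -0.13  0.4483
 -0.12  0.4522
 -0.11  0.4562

0.4286

σ√T = 0.27 × 0.2887 = 0.0779
d₁ = [ln(184/186) + (0.059 − 0.06 + 0.27²/2)·0.08333] / 0.0779 = [-0.0108 + 0.0030] / 0.0779 = -0.1008 ≈ -0.10
d₂ = d₁ − σ√T = -0.1008 − 0.0779 = -0.1787 ≈ -0.18
Risk-neutral Pr[S_T > K] = N(d₂) = N(-0.18) = 0.4286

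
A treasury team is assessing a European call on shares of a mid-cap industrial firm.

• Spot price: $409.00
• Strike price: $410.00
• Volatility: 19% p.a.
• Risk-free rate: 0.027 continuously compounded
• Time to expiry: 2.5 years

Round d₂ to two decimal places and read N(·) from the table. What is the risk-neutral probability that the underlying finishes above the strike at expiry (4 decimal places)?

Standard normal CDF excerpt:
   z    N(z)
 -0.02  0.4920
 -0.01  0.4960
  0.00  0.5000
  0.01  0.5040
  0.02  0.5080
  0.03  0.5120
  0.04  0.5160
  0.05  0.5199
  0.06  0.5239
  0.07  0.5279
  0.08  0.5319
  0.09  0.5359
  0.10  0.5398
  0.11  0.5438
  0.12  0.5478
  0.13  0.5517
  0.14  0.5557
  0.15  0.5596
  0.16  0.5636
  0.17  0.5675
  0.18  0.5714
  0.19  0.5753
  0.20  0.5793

0.5279

σ√T = 0.19 × 1.5811 = 0.3004
d₁ = [ln(409/410) + (0.027 + 0.19²/2)·2.5] / 0.3004 = [-0.0024 + 0.1126] / 0.3004 = 0.3668 ⇒ 0.37
d₂ = d₁ − σ√T = 0.3668 − 0.3004 = 0.0664 ⇒ 0.07
Pr(exercise) under Q = N(d₂) = 0.5279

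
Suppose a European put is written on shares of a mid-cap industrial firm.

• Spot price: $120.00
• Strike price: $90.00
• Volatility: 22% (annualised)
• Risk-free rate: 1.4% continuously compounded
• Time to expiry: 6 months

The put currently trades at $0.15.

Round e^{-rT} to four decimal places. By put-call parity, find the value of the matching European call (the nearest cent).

exp(−rT) = exp(−0.014·0.5) = 0.9930
Put-call parity: C − P = S − K·e^(−rT) = 120 − 90·0.9930 = 120 − 89.3700 = 30.6300
C = P + (C − P) = 0.15 + (30.6300) = 30.7800

$30.78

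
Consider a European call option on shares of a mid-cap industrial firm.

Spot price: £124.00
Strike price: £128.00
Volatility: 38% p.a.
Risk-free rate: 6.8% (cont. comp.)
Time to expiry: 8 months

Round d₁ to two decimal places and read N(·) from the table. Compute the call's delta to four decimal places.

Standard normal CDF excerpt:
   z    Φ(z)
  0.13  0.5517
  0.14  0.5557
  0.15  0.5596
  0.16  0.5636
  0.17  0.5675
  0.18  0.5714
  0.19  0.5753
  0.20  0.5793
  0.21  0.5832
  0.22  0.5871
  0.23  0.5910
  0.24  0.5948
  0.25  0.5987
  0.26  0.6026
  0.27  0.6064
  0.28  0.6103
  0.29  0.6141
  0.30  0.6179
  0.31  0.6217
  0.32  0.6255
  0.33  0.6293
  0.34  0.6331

T = 0.6667;  σ√T = 0.3103
d₁ = [ln(124/128) + (0.068 + 0.38²/2)·0.6667] / 0.3103 = [-0.0317 + 0.0935] / 0.3103 = 0.1989 which rounds to 0.20
N(d₁) = N(0.20) = 0.5793
Δ_call = N(d₁) = 0.5793

0.5793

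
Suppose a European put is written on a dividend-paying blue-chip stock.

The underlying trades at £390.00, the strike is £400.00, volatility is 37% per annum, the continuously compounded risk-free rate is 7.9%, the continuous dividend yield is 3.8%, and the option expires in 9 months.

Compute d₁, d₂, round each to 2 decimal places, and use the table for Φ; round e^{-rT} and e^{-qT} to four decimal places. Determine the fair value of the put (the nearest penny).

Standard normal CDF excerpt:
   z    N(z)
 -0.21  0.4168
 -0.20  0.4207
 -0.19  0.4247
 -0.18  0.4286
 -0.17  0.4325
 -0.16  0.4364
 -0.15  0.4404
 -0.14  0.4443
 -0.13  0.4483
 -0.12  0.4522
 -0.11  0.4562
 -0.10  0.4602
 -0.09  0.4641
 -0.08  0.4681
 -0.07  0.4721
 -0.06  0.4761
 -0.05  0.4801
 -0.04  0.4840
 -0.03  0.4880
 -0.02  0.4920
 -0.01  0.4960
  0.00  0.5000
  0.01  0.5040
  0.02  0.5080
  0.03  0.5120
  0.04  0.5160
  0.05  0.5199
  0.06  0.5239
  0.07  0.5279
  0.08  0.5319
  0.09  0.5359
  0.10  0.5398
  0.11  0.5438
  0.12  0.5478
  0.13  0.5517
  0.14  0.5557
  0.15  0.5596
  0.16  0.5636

£47.04

σ√T = 0.37·√0.75 = 0.3204
d₁ = [ln(390/400) + (0.079 − 0.038 + ½·0.37²)·0.75] / (σ√T) = (-0.0253 + 0.0821) / 0.3204 = 0.1772 ⇒ 0.18
d₂ = 0.1772 − 0.3204 = -0.1433 ⇒ -0.14
exp(−qT) = exp(−0.038·0.75) = 0.9719;  exp(−rT) = exp(−0.079·0.75) = 0.9425
N(−d₂) = N(0.14) = 0.5557;  N(−d₁) = N(-0.18) = 0.4286
P = 400·0.9425·0.5557 − 390·0.9719·0.4286 = 209.4989 − 162.4570 = 47.0419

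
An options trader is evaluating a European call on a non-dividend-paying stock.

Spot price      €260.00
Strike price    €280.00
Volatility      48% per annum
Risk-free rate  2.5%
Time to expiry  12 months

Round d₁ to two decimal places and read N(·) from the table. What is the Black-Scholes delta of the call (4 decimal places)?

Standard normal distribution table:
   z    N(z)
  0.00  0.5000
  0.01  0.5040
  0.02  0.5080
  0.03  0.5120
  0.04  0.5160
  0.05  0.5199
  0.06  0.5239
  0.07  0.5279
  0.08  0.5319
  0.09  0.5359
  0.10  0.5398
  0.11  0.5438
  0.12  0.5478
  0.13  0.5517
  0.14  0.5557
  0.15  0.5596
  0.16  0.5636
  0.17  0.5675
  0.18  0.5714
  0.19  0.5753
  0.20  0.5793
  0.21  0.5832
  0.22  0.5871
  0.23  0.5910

σ√T = 0.48·√1 = 0.4800
d₁ = [ln(260/280) + (0.025 + 0.48²/2)·1] / 0.4800 = [-0.0741 + 0.1402] / 0.4800 = 0.1377 which rounds to 0.14
N(d₁) = N(0.14) = 0.5557
Δ_call = N(d₁) = 0.5557

0.5557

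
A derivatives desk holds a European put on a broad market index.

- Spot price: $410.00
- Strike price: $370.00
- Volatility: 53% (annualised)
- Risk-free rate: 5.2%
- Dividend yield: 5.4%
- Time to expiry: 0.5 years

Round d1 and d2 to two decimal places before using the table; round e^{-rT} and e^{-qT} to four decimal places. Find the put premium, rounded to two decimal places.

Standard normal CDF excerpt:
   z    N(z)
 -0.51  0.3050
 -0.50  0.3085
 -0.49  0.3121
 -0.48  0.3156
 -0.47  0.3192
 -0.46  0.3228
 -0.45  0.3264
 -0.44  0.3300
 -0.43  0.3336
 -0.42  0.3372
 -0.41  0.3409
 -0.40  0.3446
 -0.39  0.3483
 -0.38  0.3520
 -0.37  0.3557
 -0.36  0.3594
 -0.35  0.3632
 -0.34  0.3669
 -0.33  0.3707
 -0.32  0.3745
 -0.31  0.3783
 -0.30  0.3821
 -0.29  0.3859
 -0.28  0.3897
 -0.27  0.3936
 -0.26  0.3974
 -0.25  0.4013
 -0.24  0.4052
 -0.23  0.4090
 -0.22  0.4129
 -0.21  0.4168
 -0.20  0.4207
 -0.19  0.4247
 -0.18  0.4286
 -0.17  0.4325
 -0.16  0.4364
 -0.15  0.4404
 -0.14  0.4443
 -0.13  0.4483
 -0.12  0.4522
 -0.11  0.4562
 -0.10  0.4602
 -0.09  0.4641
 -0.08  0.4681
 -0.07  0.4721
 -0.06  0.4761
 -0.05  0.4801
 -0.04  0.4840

$39.92

σ√T = 0.53 × 0.7071 = 0.3748
ln(S/K) + (r − q + σ²/2)T = ln(410/370) + (0.052 − 0.054 + 0.53²/2)·0.5 = 0.1027 + 0.0692 = 0.1719
d₁ = 0.1719 / 0.3748 = 0.4586 ⇒ 0.46
d₂ = d₁ − σ√T = 0.4586 − 0.3748 = 0.0839 ⇒ 0.08
e^(−qT) = e^(−0.054·0.5) = 0.9734;  e^(−rT) = e^(−0.052·0.5) = 0.9743
N(−d₂) = N(-0.08) = 0.4681;  N(−d₁) = N(-0.46) = 0.3228
P = 370·0.9743·0.4681 − 410·0.9734·0.3228 = 168.7458 − 128.8275 = 39.9183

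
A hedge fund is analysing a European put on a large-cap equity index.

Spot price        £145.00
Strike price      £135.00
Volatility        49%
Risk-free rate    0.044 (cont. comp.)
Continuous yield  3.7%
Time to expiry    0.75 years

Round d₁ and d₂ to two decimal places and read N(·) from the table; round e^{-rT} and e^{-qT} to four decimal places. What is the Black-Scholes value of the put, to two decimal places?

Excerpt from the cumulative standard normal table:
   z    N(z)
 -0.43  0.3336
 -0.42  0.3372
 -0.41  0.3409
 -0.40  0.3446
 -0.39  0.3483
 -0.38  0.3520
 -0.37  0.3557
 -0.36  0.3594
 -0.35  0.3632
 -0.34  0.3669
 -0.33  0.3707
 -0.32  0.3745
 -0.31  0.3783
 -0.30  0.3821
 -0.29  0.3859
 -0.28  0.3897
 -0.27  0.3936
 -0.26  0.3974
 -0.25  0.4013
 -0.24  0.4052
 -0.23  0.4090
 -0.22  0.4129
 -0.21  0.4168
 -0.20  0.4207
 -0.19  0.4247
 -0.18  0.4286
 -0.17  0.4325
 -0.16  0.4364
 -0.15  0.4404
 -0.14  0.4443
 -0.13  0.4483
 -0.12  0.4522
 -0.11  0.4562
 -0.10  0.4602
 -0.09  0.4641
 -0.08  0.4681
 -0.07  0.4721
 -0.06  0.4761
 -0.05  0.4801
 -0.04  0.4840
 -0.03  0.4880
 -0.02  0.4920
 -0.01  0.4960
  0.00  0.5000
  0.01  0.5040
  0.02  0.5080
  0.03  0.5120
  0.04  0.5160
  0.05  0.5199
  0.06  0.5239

£17.75

T = 0.75;  σ√T = 0.4244
d₁ = [ln(145/135) + (0.044 − 0.037 + 0.49²/2)·0.75] / 0.4244 = [0.0715 + 0.0953] / 0.4244 = 0.3929 ≈ 0.39
d₂ = d₁ − σ√T = 0.3929 − 0.4244 = -0.0314 ≈ -0.03
e^(−qT) = e^(−0.037·0.75) = 0.9726;  e^(−rT) = e^(−0.044·0.75) = 0.9675
P = 135·0.9675·N(0.03) − 145·0.9726·N(-0.39) = 135·0.9675·0.5120 − 145·0.9726·0.3483 = 66.8736 − 49.1197 = 17.7539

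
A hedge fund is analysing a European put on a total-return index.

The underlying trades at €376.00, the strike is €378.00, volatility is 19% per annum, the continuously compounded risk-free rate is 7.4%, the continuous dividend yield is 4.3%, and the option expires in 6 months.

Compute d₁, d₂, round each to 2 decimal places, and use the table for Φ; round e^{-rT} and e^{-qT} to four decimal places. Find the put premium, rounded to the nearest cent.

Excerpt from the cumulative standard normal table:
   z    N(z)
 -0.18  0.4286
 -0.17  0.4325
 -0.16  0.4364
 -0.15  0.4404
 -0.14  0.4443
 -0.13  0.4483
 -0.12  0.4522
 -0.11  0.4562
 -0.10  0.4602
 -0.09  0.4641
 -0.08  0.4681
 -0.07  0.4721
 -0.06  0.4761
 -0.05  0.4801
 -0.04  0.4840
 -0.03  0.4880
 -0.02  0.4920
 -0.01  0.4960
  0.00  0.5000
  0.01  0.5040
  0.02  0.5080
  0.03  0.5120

σ√T = 0.19 × 0.7071 = 0.1344
d₁ = [ln(376/378) + (0.074 − 0.043 + ½·0.19²)·0.5] / (σ√T) = (-0.0053 + 0.0245) / 0.1344 = 0.1431 ⇒ 0.14
d₂ = 0.1431 − 0.1344 = 0.0087 ⇒ 0.01
e^(−qT) = e^(−0.043·0.5) = 0.9787;  e^(−rT) = e^(−0.074·0.5) = 0.9637
N(−d₂) = N(-0.01) = 0.4960;  N(−d₁) = N(-0.14) = 0.4443
P = 378·0.9637·0.4960 − 376·0.9787·0.4443 = 180.6822 − 163.4985 = 17.1837

€17.18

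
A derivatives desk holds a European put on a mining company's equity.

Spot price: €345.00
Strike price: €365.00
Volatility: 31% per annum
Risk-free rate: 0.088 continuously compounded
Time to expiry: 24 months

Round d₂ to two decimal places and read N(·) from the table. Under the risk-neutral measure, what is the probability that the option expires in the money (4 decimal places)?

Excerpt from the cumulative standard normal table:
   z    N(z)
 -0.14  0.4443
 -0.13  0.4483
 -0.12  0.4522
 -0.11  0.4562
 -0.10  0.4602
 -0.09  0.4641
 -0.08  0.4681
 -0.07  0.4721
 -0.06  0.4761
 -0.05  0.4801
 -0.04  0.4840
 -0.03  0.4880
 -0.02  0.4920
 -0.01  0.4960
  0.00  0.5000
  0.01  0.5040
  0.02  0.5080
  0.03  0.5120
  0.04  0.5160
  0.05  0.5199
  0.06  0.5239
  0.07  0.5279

0.4801

T = 2;  σ√T = 0.4384
d₁ = [ln(345/365) + (0.088 + 0.31²/2)·2] / 0.4384 = [-0.0564 + 0.2721] / 0.4384 = 0.4921 ⇒ 0.49
d₂ = d₁ − σ√T = 0.4921 − 0.4384 = 0.0537 ⇒ 0.05
Risk-neutral Pr[S_T < K] = N(−d₂) = N(-0.05) = 0.4801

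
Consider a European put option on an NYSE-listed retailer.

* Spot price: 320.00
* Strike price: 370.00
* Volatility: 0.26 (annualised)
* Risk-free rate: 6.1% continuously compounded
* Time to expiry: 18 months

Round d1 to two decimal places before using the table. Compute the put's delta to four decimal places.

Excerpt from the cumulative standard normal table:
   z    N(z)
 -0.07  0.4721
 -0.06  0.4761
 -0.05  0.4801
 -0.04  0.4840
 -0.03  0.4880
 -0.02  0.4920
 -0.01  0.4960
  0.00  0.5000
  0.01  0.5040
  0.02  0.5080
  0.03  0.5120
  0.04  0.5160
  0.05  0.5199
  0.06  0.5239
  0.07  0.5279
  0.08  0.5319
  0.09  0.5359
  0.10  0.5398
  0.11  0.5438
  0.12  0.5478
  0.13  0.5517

-0.5040

σ√T = 0.26·√1.5 = 0.3184
d₁ = [ln(320/370) + (0.061 + 0.26²/2)·1.5] / 0.3184 = [-0.1452 + 0.1422] / 0.3184 = -0.0094 → -0.01
N(d₁) = N(-0.01) = 0.4960
Δ_put = N(d₁) − 1 = 0.4960 − 1 = -0.5040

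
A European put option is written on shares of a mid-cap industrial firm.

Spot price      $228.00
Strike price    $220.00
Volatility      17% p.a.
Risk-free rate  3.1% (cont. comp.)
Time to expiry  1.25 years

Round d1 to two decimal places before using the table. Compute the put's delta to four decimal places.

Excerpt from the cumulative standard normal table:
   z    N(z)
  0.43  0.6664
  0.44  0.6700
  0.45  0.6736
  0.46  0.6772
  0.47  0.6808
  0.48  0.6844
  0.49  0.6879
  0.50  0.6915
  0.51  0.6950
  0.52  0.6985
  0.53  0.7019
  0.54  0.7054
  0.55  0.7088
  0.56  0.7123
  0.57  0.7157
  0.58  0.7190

-0.3121

T = 1.25;  σ√T = 0.1901
d₁ = [ln(228/220) + (0.031 + ½·0.17²)·1.25] / (σ√T) = (0.0357 + 0.0568) / 0.1901 = 0.4868 → 0.49
N(d₁) = N(0.49) = 0.6879
Δ_put = N(d₁) − 1 = 0.6879 − 1 = -0.3121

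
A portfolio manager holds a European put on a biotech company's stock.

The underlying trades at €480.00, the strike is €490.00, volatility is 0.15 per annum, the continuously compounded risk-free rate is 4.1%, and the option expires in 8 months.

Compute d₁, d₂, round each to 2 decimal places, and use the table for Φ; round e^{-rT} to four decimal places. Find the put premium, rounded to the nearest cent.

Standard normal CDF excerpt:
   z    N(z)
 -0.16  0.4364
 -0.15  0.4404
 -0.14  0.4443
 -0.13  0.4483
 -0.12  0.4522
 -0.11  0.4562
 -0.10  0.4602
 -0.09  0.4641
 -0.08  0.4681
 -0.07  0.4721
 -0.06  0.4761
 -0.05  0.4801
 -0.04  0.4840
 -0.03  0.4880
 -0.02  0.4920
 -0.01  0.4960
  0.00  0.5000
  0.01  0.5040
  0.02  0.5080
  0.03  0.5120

€23.24

T = 0.6667;  σ√T = 0.1225
ln(S/K) + (r + σ²/2)T = ln(480/490) + (0.041 + 0.15²/2)·0.6667 = -0.0206 + 0.0348 = 0.0142
d₁ = 0.0142 / 0.1225 = 0.1161 which rounds to 0.12
d₂ = d₁ − σ√T = 0.1161 − 0.1225 = -0.0064 which rounds to -0.01
exp(−rT) = exp(−0.041·0.6667) = 0.9730
N(−d₂) = N(0.01) = 0.5040;  N(−d₁) = N(-0.12) = 0.4522
P = 490·0.9730·0.5040 − 480·0.4522 = 240.2921 − 217.0560 = 23.2361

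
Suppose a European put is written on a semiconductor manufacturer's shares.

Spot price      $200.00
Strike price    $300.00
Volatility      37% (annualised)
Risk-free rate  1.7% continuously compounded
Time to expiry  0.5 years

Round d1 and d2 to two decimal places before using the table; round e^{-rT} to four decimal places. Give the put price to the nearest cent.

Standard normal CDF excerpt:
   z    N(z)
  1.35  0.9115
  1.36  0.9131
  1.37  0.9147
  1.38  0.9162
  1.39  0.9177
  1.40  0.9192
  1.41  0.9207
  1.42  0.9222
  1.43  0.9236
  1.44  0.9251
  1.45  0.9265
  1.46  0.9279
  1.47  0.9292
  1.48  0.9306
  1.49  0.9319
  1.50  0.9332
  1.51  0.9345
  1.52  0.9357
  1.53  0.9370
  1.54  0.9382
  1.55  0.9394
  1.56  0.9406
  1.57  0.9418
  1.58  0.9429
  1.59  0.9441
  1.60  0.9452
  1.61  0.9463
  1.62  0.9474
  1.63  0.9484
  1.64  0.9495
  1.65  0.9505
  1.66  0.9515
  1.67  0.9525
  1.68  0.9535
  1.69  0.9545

$99.19

T = 0.5;  σ√T = 0.2616
d₁ = [ln(200/300) + (0.017 + 0.37²/2)·0.5] / 0.2616 = [-0.4055 + 0.0427] / 0.2616 = -1.3865 which rounds to -1.39
d₂ = d₁ − σ√T = -1.3865 − 0.2616 = -1.6481 which rounds to -1.65
exp(−rT) = exp(−0.017·0.5) = 0.9915
P = 300·0.9915·N(1.65) − 200·N(1.39) = 300·0.9915·0.9505 − 200·0.9177 = 282.7262 − 183.5400 = 99.1862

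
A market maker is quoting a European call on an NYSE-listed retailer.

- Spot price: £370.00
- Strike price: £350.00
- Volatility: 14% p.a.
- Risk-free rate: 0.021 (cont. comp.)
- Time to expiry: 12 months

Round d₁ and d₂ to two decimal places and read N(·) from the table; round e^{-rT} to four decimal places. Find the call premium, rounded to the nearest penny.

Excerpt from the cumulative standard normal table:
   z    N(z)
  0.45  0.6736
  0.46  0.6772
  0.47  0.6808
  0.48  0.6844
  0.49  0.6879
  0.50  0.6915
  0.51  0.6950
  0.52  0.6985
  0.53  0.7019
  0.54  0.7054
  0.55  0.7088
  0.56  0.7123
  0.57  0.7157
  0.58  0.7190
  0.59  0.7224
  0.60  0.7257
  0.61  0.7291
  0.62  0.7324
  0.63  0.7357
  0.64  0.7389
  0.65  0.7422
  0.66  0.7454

£36.43

σ√T = 0.14·√1 = 0.1400
d₁ = [ln(370/350) + (0.021 + 0.14²/2)·1] / 0.1400 = [0.0556 + 0.0308] / 0.1400 = 0.6169 ⇒ 0.62
d₂ = d₁ − σ√T = 0.6169 − 0.1400 = 0.4769 ⇒ 0.48
exp(−rT) = exp(−0.021·1) = 0.9792
N(d₁) = N(0.62) = 0.7324;  N(d₂) = N(0.48) = 0.6844
C = 370·0.7324 − 350·0.9792·0.6844 = 270.9880 − 234.5576 = 36.4304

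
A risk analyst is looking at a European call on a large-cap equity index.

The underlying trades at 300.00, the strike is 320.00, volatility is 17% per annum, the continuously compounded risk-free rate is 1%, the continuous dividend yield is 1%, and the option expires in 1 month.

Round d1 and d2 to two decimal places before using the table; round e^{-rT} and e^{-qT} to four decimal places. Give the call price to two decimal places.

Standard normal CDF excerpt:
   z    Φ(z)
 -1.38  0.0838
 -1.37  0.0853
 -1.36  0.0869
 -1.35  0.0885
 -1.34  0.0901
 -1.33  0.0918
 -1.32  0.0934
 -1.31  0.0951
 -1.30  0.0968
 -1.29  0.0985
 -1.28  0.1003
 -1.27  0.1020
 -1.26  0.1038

T = 0.08333;  σ√T = 0.0491
ln(S/K) + (r − q + σ²/2)T = ln(300/320) + (0.01 − 0.01 + 0.17²/2)·0.08333 = -0.0645 + 0.0012 = -0.0633
d₁ = -0.0633 / 0.0491 = -1.2906 ⇒ -1.29
d₂ = d₁ − σ√T = -1.2906 − 0.0491 = -1.3396 ⇒ -1.34
exp(−qT) = exp(−0.01·0.08333) = 0.9992;  exp(−rT) = exp(−0.01·0.08333) = 0.9992
C = 300·0.9992·N(-1.29) − 320·0.9992·N(-1.34) = 300·0.9992·0.0985 − 320·0.9992·0.0901 = 29.5264 − 28.8089 = 0.7174

0.72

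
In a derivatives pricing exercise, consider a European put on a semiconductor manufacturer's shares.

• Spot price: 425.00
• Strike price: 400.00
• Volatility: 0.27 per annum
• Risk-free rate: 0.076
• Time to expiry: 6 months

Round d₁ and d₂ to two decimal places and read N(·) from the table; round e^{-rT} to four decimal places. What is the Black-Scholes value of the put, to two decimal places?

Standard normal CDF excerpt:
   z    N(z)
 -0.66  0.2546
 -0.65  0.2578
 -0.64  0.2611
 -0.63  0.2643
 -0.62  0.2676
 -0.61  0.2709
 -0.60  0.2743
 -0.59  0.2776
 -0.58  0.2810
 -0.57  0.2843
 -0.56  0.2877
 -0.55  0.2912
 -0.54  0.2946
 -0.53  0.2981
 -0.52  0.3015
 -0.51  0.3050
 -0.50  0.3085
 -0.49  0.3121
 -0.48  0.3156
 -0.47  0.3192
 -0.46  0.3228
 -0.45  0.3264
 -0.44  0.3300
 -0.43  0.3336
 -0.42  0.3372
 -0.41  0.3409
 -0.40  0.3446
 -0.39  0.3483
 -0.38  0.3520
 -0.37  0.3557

T = 0.5;  σ√T = 0.1909
d₁ = [ln(425/400) + (0.076 + ½·0.27²)·0.5] / (σ√T) = (0.0606 + 0.0562) / 0.1909 = 0.6120 which rounds to 0.61
d₂ = 0.6120 − 0.1909 = 0.4211 which rounds to 0.42
exp(−rT) = exp(−0.076·0.5) = 0.9627
N(−d₂) = N(-0.42) = 0.3372;  N(−d₁) = N(-0.61) = 0.2709
P = 400·0.9627·0.3372 − 425·0.2709 = 129.8490 − 115.1325 = 14.7165

14.72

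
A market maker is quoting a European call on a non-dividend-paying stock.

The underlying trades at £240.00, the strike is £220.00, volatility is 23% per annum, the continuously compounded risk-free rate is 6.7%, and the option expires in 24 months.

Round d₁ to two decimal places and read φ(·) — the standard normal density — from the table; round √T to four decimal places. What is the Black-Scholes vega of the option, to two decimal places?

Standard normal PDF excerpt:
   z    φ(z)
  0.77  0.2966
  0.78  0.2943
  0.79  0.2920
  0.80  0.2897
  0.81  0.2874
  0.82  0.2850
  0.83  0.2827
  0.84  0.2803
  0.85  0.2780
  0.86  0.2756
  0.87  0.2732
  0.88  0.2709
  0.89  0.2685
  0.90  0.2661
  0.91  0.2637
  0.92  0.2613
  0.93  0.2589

σ√T = 0.23 × 1.4142 = 0.3253
ln(S/K) + (r + σ²/2)T = ln(240/220) + (0.067 + 0.23²/2)·2 = 0.0870 + 0.1869 = 0.2739
d₁ = 0.2739 / 0.3253 = 0.8421 ⇒ 0.84
√T = √2 = 1.4142
φ(d₁) = φ(0.84) = 0.2803
vega = S·φ(d₁)·√T = 240·0.2803·1.4142 = 95.1361
(Call and put vega coincide under Black-Scholes.)

95.14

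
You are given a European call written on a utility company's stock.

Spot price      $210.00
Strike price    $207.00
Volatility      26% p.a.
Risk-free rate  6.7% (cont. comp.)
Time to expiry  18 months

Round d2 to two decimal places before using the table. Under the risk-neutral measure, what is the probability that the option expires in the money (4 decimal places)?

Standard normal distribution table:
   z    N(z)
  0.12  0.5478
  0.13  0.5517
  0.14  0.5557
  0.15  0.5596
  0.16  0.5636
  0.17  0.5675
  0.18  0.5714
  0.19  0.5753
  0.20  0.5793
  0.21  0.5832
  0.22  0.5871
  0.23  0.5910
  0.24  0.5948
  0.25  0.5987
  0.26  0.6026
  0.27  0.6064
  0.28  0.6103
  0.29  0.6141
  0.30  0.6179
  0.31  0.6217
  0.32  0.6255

0.5793

T = 1.5;  σ√T = 0.3184
d₁ = [ln(210/207) + (0.067 + 0.26²/2)·1.5] / 0.3184 = [0.0144 + 0.1512] / 0.3184 = 0.5200 → 0.52
d₂ = d₁ − σ√T = 0.5200 − 0.3184 = 0.2016 → 0.20
Risk-neutral Pr[S_T > K] = N(d₂) = N(0.20) = 0.5793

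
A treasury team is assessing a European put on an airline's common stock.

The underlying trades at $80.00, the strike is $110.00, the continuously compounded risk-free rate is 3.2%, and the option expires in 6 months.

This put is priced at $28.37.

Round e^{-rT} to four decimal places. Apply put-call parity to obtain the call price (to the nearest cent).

$0.12

e^(−rT) = e^(−0.032·0.5) = 0.9841
Put-call parity: C − P = S − K·e^(−rT) = 80 − 110·0.9841 = 80 − 108.2510 = -28.2510
C = P + (C − P) = 28.37 + (-28.2510) = 0.1190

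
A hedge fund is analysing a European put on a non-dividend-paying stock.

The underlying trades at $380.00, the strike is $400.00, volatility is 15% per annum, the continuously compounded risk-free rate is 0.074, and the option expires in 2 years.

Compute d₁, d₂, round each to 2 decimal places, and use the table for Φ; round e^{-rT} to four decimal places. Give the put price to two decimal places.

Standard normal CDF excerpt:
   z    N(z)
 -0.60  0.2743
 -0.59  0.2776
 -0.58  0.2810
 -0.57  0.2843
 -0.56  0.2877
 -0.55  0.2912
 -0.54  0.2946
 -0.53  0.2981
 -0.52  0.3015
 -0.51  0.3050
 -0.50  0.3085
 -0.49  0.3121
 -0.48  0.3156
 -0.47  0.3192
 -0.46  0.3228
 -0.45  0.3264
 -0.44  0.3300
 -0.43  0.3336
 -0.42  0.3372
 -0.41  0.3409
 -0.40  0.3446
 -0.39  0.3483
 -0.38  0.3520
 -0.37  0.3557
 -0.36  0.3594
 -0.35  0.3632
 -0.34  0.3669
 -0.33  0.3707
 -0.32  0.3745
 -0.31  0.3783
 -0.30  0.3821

$15.96

σ√T = 0.15·√2 = 0.2121
d₁ = [ln(380/400) + (0.074 + ½·0.15²)·2] / (σ√T) = (-0.0513 + 0.1705) / 0.2121 = 0.5619 ≈ 0.56
d₂ = 0.5619 − 0.2121 = 0.3498 ≈ 0.35
exp(−rT) = exp(−0.074·2) = 0.8624
N(−d₂) = N(-0.35) = 0.3632;  N(−d₁) = N(-0.56) = 0.2877
P = 400·0.8624·0.3632 − 380·0.2877 = 125.2895 − 109.3260 = 15.9635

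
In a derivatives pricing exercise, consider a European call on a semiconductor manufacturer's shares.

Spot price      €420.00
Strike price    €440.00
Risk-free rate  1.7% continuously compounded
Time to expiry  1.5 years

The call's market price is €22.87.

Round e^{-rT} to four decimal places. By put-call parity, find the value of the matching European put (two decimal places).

€31.78

exp(−rT) = exp(−0.017·1.5) = 0.9748
Put-call parity: C − P = S − K·e^(−rT) = 420 − 440·0.9748 = 420 − 428.9120 = -8.9120
P = C − (C − P) = 22.87 − (-8.9120) = 31.7820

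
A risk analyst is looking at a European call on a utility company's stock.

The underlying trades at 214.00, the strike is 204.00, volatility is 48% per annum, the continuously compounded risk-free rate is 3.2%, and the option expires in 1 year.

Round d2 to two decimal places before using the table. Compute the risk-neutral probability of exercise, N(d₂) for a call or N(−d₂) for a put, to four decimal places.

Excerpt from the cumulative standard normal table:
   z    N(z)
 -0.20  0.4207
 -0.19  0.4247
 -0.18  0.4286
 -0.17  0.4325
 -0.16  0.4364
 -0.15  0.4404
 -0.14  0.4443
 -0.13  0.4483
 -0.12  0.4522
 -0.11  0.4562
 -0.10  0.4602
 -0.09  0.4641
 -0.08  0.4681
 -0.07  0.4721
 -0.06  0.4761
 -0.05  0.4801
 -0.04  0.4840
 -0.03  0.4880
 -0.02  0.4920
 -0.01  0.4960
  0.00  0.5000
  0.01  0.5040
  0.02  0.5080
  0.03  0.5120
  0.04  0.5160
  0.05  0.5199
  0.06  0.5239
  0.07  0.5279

0.4721

σ√T = 0.48·√1 = 0.4800
ln(S/K) + (r + σ²/2)T = ln(214/204) + (0.032 + 0.48²/2)·1 = 0.0479 + 0.1472 = 0.1951
d₁ = 0.1951 / 0.4800 = 0.4064 ≈ 0.41
d₂ = d₁ − σ√T = 0.4064 − 0.4800 = -0.0736 ≈ -0.07
Pr(exercise) under Q = N(d₂) = 0.4721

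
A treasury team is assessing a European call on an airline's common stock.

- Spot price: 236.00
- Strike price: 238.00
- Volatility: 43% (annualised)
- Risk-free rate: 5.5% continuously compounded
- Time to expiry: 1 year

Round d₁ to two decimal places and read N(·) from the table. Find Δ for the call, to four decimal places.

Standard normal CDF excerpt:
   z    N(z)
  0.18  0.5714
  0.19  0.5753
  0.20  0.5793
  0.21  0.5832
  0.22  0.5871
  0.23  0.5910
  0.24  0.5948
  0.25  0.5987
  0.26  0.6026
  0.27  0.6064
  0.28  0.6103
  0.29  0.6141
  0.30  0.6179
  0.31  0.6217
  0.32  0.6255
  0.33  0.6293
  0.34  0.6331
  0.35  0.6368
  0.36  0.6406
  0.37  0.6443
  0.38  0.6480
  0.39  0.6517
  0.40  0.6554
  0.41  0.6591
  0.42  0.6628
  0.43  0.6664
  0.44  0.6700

0.6255

σ√T = 0.43·√1 = 0.4300
ln(S/K) + (r + σ²/2)T = ln(236/238) + (0.055 + 0.43²/2)·1 = -0.0084 + 0.1474 = 0.1390
d₁ = 0.1390 / 0.4300 = 0.3233 ⇒ 0.32
N(d₁) = N(0.32) = 0.6255
Δ_call = N(d₁) = 0.6255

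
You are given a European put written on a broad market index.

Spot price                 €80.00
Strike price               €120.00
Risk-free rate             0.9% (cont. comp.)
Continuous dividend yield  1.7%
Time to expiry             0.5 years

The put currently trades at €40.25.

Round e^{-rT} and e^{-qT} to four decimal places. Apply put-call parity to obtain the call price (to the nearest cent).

€0.11

exp(−qT) = exp(−0.017·0.5) = 0.9915;  exp(−rT) = exp(−0.009·0.5) = 0.9955
Put-call parity: C − P = S·e^(−qT) − K·e^(−rT) = 80·0.9915 − 120·0.9955 = 79.3200 − 119.4600 = -40.1400
C = P + (C − P) = 40.25 + (-40.1400) = 0.1100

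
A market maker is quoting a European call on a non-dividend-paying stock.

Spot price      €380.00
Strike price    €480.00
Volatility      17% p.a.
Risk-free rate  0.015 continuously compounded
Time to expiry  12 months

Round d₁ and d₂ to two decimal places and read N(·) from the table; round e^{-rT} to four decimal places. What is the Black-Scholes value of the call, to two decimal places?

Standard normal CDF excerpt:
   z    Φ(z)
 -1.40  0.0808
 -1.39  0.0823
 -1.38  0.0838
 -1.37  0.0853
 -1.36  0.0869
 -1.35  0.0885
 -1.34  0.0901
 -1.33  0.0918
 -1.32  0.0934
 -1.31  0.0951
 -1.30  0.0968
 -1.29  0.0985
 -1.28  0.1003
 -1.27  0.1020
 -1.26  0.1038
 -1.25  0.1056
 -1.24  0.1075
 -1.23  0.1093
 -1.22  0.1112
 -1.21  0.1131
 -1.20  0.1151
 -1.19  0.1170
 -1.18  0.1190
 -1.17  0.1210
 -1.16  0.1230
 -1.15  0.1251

σ√T = 0.17·√1 = 0.1700
ln(S/K) + (r + σ²/2)T = ln(380/480) + (0.015 + 0.17²/2)·1 = -0.2336 + 0.0295 = -0.2042
d₁ = -0.2042 / 0.1700 = -1.2010 which rounds to -1.20
d₂ = d₁ − σ√T = -1.2010 − 0.1700 = -1.3710 which rounds to -1.37
e^(−rT) = e^(−0.015·1) = 0.9851
N(d₁) = N(-1.20) = 0.1151;  N(d₂) = N(-1.37) = 0.0853
C = 380·0.1151 − 480·0.9851·0.0853 = 43.7380 − 40.3339 = 3.4041

€3.40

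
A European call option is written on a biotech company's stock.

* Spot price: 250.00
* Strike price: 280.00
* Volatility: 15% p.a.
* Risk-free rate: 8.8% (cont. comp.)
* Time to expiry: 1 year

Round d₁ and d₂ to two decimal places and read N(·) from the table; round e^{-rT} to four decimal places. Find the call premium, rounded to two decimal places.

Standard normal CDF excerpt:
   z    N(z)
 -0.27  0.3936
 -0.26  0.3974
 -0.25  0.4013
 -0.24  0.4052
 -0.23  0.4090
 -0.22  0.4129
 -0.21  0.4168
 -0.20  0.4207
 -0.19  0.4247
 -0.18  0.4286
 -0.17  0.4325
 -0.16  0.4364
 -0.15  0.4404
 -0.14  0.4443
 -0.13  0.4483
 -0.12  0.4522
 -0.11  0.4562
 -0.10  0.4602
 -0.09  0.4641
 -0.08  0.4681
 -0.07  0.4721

12.12

σ√T = 0.15 × 1.0000 = 0.1500
d₁ = [ln(250/280) + (0.088 + 0.15²/2)·1] / 0.1500 = [-0.1133 + 0.0992] / 0.1500 = -0.0939 ⇒ -0.09
d₂ = d₁ − σ√T = -0.0939 − 0.1500 = -0.2439 ⇒ -0.24
exp(−rT) = exp(−0.088·1) = 0.9158
N(d₁) = N(-0.09) = 0.4641;  N(d₂) = N(-0.24) = 0.4052
C = 250·0.4641 − 280·0.9158·0.4052 = 116.0250 − 103.9030 = 12.1220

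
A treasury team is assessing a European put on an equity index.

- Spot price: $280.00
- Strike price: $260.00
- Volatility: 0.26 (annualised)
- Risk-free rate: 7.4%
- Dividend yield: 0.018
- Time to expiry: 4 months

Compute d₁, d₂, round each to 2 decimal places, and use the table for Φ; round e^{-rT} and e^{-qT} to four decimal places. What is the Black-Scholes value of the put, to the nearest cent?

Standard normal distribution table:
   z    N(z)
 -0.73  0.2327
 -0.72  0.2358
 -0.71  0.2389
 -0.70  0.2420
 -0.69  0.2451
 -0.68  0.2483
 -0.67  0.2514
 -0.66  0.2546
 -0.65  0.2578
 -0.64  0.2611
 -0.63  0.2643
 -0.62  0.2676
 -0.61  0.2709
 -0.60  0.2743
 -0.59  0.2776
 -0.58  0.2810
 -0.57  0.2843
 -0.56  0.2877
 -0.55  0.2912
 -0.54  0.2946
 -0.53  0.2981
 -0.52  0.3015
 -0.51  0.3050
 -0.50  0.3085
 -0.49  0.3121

$6.51

σ√T = 0.26 × 0.5774 = 0.1501
d₁ = [ln(280/260) + (0.074 − 0.018 + 0.26²/2)·0.3333] / 0.1501 = [0.0741 + 0.0299] / 0.1501 = 0.6931 ≈ 0.69
d₂ = d₁ − σ√T = 0.6931 − 0.1501 = 0.5430 ≈ 0.54
e^(−qT) = e^(−0.018·0.3333) = 0.9940;  e^(−rT) = e^(−0.074·0.3333) = 0.9756
N(−d₂) = N(-0.54) = 0.2946;  N(−d₁) = N(-0.69) = 0.2451
P = 260·0.9756·0.2946 − 280·0.9940·0.2451 = 74.7271 − 68.2162 = 6.5108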